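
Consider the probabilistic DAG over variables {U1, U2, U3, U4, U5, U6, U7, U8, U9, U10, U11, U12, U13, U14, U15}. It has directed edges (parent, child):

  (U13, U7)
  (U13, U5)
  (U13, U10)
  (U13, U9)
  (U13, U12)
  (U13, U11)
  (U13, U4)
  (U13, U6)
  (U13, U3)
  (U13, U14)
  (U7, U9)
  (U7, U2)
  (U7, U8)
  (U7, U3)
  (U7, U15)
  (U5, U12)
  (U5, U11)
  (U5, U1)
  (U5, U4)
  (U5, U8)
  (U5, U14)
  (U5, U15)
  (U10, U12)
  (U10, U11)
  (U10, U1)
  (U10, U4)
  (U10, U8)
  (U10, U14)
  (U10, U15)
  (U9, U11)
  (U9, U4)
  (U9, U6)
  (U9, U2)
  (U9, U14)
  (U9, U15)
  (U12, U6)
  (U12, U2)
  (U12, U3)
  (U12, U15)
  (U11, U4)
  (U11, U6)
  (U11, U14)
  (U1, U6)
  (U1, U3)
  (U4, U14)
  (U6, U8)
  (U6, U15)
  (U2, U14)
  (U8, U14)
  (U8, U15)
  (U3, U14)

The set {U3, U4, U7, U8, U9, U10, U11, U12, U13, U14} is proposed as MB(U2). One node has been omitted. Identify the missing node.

Recall MB(v) = parents ∪ children ∪ spouses, where spouses are the other parents of v's children.
U2 has parents U7, U9, U12.
U2 has child U14.
For each child, the remaining parents (spouses of U2):
  U14's other parents are U3, U4, U5, U8, U9, U10, U11, U13.
MB(U2) = {U3, U4, U5, U7, U8, U9, U10, U11, U12, U13, U14}.
Comparing with the claimed set, U5 is missing.

U5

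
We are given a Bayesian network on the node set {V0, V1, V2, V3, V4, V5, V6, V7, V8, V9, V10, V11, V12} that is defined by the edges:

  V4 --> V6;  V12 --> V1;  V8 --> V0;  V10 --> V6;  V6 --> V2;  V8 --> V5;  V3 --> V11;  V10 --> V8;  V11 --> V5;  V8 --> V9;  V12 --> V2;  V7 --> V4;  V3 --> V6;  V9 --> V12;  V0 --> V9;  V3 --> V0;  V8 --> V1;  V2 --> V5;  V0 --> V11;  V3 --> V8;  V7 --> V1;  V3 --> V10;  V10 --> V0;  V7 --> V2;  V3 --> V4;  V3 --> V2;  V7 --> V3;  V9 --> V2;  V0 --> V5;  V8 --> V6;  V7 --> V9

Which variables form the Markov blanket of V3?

V3's parents: V7.
Ch(V3) = {V0, V2, V4, V6, V8, V10, V11}.
Parents of each child, excluding V3:
  V10 has no other parent.
  parents(V8) \ {V3} = {V10}.
  V0's other parents are V8, V10.
  V11's other parent is V0.
  parents(V4) \ {V3} = {V7}.
  parents(V6) \ {V3} = {V4, V8, V10}.
  V2's other parents are V6, V7, V9, V12.
So the Markov blanket of V3 is {V0, V2, V4, V6, V7, V8, V9, V10, V11, V12}.

{V0, V2, V4, V6, V7, V8, V9, V10, V11, V12}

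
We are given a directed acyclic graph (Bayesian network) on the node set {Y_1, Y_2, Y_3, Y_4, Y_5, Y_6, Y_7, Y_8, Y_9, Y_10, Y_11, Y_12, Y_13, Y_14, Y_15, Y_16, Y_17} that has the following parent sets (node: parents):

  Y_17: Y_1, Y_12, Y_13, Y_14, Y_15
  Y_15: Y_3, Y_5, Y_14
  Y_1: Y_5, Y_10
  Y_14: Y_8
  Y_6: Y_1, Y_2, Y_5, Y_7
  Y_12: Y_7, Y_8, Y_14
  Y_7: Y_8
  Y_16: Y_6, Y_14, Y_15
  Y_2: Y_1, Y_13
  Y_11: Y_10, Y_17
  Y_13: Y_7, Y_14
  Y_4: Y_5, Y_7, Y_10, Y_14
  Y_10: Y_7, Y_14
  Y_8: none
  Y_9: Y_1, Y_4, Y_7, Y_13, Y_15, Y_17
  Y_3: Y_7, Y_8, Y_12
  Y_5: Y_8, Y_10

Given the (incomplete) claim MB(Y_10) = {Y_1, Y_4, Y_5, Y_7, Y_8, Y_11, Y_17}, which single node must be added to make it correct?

Y_14

Y_10's parents: Y_7, Y_14.
Children of Y_10: Y_1, Y_4, Y_5, Y_11.
For each child, the remaining parents (spouses of Y_10):
  Y_5 also has parent Y_8.
  parents(Y_1) \ {Y_10} = {Y_5}.
  Y_4's other parents are Y_5, Y_7, Y_14.
  parents(Y_11) \ {Y_10} = {Y_17}.
MB(Y_10) = {Y_1, Y_4, Y_5, Y_7, Y_8, Y_11, Y_14, Y_17}.
Comparing with the claimed set, Y_14 is missing.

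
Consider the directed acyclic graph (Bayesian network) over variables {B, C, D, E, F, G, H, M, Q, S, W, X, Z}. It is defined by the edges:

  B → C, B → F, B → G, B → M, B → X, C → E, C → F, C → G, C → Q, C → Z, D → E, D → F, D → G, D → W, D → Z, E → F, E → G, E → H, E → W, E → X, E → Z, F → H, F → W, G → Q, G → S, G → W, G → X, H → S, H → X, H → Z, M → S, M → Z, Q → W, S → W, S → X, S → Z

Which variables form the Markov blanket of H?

H's parents: E, F.
Children of H: S, X, Z.
Parents of each child, excluding H:
  S's other parents are G, M.
  X also has parents B, E, G, S.
  Z also has parents C, D, E, M, S.
Taking the union gives {B, C, D, E, F, G, M, S, X, Z}.

{B, C, D, E, F, G, M, S, X, Z}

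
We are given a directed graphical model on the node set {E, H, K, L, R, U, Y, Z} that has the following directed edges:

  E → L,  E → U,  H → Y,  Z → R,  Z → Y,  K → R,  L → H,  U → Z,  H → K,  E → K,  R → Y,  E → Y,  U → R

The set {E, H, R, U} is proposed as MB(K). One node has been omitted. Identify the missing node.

Z

Parents of K: E, H.
K has child R.
For each child, the remaining parents (spouses of K):
  parents(R) \ {K} = {U, Z}.
MB(K) = {E, H, R, U, Z}.
Comparing with the claimed set, Z is missing.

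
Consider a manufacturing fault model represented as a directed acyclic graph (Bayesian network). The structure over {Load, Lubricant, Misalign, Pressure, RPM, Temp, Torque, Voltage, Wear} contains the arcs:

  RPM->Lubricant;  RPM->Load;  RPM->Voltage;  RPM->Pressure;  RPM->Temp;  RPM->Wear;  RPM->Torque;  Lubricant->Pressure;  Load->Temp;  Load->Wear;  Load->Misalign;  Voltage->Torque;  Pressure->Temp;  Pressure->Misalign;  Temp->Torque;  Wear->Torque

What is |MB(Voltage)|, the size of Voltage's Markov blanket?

The Markov blanket of a node is its parents, its children, and the other parents of its children.
Children of Voltage: Torque.
Parents of Voltage: RPM.
Other parents of Voltage's children:
  Torque also has parents RPM, Temp, Wear.
MB(Voltage) = {RPM, Temp, Torque, Wear}, which has 4 nodes.

4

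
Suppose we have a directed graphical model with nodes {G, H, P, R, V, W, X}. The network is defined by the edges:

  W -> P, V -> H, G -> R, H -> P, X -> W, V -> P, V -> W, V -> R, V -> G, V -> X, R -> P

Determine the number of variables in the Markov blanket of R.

5

Recall MB(v) = parents ∪ children ∪ spouses, where spouses are the other parents of v's children.
Ch(R) = {P}.
R has parents G, V.
Parents of each child, excluding R:
  P: H, V, W
MB(R) = {G, H, P, V, W}, which has 5 nodes.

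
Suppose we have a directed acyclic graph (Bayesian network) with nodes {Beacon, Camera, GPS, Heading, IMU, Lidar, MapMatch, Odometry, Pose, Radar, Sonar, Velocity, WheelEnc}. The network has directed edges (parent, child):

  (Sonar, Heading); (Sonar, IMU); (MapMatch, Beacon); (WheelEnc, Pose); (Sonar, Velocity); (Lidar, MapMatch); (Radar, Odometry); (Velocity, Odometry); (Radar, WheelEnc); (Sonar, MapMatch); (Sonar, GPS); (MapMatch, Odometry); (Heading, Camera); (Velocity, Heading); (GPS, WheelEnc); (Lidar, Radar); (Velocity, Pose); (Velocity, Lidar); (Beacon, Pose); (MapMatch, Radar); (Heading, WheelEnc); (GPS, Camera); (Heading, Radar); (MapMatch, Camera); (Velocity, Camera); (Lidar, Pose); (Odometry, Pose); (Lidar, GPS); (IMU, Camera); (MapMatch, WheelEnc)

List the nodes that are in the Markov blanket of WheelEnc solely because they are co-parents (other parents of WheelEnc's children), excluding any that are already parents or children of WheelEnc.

{Beacon, Lidar, Odometry, Velocity}

Children of WheelEnc: Pose.
  parents(Pose) \ {WheelEnc} = {Beacon, Lidar, Odometry, Velocity}.
Excluding nodes already adjacent to WheelEnc (GPS, Heading, MapMatch, Pose, Radar), the co-parent-only contribution is {Beacon, Lidar, Odometry, Velocity}.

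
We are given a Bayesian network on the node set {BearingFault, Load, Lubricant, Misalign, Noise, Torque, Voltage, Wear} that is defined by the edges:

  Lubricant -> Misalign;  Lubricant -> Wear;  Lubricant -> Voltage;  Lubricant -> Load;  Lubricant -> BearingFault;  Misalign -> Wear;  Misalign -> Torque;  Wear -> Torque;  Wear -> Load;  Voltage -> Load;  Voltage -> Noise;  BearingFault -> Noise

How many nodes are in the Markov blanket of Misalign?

3

Recall MB(v) = parents ∪ children ∪ spouses, where spouses are the other parents of v's children.
Parents of Misalign: Lubricant.
Ch(Misalign) = {Torque, Wear}.
Parents of each child, excluding Misalign:
  Wear: Lubricant
  Torque: Wear
MB(Misalign) = {Lubricant, Torque, Wear}, which has 3 nodes.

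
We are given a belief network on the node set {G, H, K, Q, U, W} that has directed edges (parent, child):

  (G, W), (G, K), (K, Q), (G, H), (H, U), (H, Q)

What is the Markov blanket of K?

{G, H, Q}

Children of K: Q.
K has parent G.
Co-parents of K (other parents of its children):
  Q's other parent is H.
So the Markov blanket of K is {G, H, Q}.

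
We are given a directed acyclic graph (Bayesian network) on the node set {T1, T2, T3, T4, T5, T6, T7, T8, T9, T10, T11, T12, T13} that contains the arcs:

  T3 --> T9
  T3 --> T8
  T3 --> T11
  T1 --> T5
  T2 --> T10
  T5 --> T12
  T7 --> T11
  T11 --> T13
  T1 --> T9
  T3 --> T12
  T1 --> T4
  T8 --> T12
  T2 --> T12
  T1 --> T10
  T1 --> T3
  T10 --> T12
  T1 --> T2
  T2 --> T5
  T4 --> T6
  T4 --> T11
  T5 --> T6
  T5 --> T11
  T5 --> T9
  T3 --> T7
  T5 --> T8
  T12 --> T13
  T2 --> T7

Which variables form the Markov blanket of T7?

{T2, T3, T4, T5, T11}

A node's Markov blanket = Pa ∪ Ch ∪ (parents of Ch other than the node itself).
T7 has parents T2, T3.
Ch(T7) = {T11}.
For each child, the remaining parents (spouses of T7):
  T11 also has parents T3, T4, T5.
Taking the union gives {T2, T3, T4, T5, T11}.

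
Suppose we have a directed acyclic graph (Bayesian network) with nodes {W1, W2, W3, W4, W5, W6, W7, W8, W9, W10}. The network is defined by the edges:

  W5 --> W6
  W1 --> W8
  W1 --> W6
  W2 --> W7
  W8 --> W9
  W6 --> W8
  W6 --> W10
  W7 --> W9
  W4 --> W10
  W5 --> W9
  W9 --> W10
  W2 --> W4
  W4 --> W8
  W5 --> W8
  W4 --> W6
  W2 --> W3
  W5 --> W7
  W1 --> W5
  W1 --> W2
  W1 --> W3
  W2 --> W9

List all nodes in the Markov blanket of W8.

{W1, W2, W4, W5, W6, W7, W9}

A node's Markov blanket = Pa ∪ Ch ∪ (parents of Ch other than the node itself).
W8 has child W9.
Parents of W8: W1, W4, W5, W6.
Other parents of W8's children:
  W9's other parents are W2, W5, W7.
MB(W8) = {W1, W2, W4, W5, W6, W7, W9}.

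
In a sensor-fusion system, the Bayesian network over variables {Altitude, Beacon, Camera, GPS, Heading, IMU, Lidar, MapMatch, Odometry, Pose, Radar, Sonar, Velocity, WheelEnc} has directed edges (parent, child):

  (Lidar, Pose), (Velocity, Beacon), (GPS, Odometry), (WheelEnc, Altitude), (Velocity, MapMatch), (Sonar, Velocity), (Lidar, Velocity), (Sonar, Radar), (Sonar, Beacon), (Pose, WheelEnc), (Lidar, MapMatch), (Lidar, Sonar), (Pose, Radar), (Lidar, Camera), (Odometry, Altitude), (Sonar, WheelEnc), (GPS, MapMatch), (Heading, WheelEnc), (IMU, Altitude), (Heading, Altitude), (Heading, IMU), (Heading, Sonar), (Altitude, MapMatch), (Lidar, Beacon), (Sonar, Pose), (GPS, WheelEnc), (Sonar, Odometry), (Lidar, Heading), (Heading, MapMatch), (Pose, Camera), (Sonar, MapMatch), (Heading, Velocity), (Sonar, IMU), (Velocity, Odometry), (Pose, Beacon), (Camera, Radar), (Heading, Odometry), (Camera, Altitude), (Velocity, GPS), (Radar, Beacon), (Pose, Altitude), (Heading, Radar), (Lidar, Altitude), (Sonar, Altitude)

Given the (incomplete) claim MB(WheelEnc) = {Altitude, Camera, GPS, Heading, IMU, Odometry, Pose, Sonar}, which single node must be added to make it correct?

By definition, MB(WheelEnc) is built from WheelEnc's parents, WheelEnc's children, and the co-parents of WheelEnc.
WheelEnc's parents: GPS, Heading, Pose, Sonar.
WheelEnc's children: Altitude.
For each child, the remaining parents (spouses of WheelEnc):
  Altitude's other parents are Camera, Heading, IMU, Lidar, Odometry, Pose, Sonar.
MB(WheelEnc) = {Altitude, Camera, GPS, Heading, IMU, Lidar, Odometry, Pose, Sonar}.
Comparing with the claimed set, Lidar is missing.

Lidar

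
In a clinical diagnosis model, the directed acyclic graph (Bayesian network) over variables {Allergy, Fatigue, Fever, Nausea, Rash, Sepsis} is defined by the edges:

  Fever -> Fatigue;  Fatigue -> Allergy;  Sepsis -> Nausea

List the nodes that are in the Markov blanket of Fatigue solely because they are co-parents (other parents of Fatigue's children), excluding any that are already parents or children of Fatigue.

{}

Children of Fatigue: Allergy.
  Allergy: —
Excluding nodes already adjacent to Fatigue (Allergy, Fever), the co-parent-only contribution is {}.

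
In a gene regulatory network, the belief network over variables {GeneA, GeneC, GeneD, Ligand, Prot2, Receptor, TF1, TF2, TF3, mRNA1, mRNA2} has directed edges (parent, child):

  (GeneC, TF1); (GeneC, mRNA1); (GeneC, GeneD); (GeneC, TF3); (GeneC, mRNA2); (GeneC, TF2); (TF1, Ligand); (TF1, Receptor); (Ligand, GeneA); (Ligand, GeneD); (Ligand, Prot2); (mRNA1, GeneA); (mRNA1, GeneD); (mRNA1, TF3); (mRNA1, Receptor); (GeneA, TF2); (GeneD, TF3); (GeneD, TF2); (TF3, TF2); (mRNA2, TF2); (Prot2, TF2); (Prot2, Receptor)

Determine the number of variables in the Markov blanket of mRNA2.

mRNA2 has parent GeneC.
mRNA2 has child TF2.
Co-parents of mRNA2 (other parents of its children):
  TF2's other parents are GeneA, GeneC, GeneD, Prot2, TF3.
MB(mRNA2) = {GeneA, GeneC, GeneD, Prot2, TF2, TF3}, which has 6 nodes.

6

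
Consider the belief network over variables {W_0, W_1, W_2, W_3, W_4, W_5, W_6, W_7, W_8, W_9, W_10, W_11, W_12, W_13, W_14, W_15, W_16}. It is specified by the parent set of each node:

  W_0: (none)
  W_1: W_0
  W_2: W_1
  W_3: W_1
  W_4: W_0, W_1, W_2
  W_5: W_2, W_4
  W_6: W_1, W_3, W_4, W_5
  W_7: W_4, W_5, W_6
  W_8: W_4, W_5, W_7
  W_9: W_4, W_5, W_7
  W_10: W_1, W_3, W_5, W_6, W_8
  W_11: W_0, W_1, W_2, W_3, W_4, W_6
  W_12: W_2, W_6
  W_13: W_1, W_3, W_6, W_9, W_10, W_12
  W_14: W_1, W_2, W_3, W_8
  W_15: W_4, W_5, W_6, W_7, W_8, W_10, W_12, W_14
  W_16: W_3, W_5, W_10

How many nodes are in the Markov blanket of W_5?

13

W_5's parents: W_2, W_4.
Ch(W_5) = {W_6, W_7, W_8, W_9, W_10, W_15, W_16}.
Other parents of W_5's children:
  W_6: W_1, W_3, W_4
  W_7: W_4, W_6
  W_8: W_4, W_7
  W_9: W_4, W_7
  W_10: W_1, W_3, W_6, W_8
  W_15: W_4, W_6, W_7, W_8, W_10, W_12, W_14
  W_16: W_3, W_10
MB(W_5) = {W_1, W_2, W_3, W_4, W_6, W_7, W_8, W_9, W_10, W_12, W_14, W_15, W_16}, which has 13 nodes.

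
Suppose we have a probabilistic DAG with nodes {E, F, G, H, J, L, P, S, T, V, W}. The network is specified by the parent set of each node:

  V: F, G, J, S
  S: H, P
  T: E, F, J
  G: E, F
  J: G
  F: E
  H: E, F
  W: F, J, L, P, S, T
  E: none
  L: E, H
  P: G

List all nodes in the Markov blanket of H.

Parents of H: E, F.
H has children L, S.
Co-parents of H (other parents of its children):
  L: E
  S: P
MB(H) = {E, F, L, P, S}.

{E, F, L, P, S}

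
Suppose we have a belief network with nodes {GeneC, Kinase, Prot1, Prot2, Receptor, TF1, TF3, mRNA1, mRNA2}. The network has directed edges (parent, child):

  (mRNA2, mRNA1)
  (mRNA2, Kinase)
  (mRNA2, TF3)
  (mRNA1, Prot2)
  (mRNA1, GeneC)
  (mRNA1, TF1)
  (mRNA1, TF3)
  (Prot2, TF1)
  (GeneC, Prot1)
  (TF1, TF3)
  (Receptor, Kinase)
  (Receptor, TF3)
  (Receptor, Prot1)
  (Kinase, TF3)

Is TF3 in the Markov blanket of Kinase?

TF3 is a child of Kinase.
So TF3 ∈ MB(Kinase).

Yes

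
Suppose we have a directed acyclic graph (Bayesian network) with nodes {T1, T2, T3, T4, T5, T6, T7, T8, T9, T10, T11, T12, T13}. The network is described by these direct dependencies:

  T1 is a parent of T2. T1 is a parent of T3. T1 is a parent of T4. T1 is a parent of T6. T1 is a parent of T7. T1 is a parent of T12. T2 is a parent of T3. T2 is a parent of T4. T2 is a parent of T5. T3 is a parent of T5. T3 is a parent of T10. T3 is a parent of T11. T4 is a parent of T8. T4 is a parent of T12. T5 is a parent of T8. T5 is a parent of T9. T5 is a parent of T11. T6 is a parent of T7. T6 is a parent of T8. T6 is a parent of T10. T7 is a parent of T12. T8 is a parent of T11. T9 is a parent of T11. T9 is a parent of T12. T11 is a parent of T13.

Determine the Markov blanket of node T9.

{T1, T3, T4, T5, T7, T8, T11, T12}

T9's parents: T5.
T9's children: T11, T12.
For each child, the remaining parents (spouses of T9):
  parents(T11) \ {T9} = {T3, T5, T8}.
  T12 also has parents T1, T4, T7.
So the Markov blanket of T9 is {T1, T3, T4, T5, T7, T8, T11, T12}.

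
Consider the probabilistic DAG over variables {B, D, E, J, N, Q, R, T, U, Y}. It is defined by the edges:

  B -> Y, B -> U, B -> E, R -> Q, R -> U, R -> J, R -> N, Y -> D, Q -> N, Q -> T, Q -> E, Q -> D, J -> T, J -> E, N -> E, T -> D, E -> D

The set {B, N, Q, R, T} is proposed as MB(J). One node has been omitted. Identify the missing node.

J's parents: R.
J has children E, T.
Other parents of J's children:
  parents(T) \ {J} = {Q}.
  parents(E) \ {J} = {B, N, Q}.
MB(J) = {B, E, N, Q, R, T}.
Comparing with the claimed set, E is missing.

E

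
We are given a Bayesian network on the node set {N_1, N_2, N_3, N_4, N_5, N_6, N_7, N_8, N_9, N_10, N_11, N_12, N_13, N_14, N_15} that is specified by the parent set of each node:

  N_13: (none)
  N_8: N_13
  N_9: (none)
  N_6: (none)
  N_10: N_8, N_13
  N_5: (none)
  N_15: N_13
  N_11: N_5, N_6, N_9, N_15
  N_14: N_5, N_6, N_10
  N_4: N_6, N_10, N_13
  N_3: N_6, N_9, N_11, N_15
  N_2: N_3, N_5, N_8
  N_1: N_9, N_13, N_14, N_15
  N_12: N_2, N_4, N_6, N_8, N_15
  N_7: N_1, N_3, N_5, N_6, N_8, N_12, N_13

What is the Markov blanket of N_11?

Pa(N_11) = {N_5, N_6, N_9, N_15}.
N_11 has child N_3.
For each child, the remaining parents (spouses of N_11):
  N_3 also has parents N_6, N_9, N_15.
MB(N_11) = {N_3, N_5, N_6, N_9, N_15}.

{N_3, N_5, N_6, N_9, N_15}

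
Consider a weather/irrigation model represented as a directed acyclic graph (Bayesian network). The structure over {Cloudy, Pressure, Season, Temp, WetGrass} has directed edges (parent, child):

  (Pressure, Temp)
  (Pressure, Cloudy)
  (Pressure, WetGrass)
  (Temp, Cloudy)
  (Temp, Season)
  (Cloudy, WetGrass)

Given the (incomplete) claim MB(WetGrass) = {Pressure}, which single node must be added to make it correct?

Cloudy

A node's Markov blanket = Pa ∪ Ch ∪ (parents of Ch other than the node itself).
Ch(WetGrass) = {}.
Pa(WetGrass) = {Cloudy, Pressure}.
WetGrass has no children, so there are no co-parents.
MB(WetGrass) = {Cloudy, Pressure}.
Comparing with the claimed set, Cloudy is missing.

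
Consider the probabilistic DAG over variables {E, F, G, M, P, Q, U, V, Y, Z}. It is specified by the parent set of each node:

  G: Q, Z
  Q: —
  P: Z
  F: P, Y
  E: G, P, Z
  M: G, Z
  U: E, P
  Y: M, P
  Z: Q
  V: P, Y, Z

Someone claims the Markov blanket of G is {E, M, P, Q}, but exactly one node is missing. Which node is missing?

The Markov blanket of a node is its parents, its children, and the other parents of its children.
Pa(G) = {Q, Z}.
G has children E, M.
Co-parents of G (other parents of its children):
  M's other parent is Z.
  parents(E) \ {G} = {P, Z}.
MB(G) = {E, M, P, Q, Z}.
Comparing with the claimed set, Z is missing.

Z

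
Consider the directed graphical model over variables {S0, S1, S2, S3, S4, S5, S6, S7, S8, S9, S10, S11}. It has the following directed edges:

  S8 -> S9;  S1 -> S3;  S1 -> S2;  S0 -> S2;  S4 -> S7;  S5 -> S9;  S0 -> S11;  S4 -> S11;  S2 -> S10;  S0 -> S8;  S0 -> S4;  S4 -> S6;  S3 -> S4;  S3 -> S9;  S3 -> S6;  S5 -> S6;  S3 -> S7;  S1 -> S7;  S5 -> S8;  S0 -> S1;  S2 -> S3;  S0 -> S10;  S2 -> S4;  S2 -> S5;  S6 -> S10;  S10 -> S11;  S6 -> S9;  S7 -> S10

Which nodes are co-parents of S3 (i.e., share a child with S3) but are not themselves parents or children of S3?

{S0, S5, S8}

Children of S3: S4, S6, S7, S9.
  parents(S4) \ {S3} = {S0, S2}.
  S6's other parents are S4, S5.
  S7's other parents are S1, S4.
  parents(S9) \ {S3} = {S5, S6, S8}.
Excluding nodes already adjacent to S3 (S1, S2, S4, S6, S7, S9), the co-parent-only contribution is {S0, S5, S8}.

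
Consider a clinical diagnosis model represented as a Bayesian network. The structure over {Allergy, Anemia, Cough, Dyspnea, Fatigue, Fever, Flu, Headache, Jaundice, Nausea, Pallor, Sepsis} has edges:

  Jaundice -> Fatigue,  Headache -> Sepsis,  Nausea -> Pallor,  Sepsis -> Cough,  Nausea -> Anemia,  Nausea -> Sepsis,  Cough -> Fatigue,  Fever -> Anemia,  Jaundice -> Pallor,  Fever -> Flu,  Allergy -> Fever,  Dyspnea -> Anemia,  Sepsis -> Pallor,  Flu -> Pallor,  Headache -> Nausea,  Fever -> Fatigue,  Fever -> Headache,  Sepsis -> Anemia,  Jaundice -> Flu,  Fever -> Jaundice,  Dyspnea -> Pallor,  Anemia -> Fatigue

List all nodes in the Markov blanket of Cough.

{Anemia, Fatigue, Fever, Jaundice, Sepsis}

Cough has child Fatigue.
Pa(Cough) = {Sepsis}.
For each child, the remaining parents (spouses of Cough):
  Fatigue: Anemia, Fever, Jaundice
Taking the union gives {Anemia, Fatigue, Fever, Jaundice, Sepsis}.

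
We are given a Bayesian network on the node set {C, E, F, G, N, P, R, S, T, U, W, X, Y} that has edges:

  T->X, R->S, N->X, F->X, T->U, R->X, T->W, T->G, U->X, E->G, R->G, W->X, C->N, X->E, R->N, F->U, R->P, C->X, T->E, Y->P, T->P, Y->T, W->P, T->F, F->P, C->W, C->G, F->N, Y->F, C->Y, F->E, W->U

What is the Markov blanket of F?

{C, E, N, P, R, T, U, W, X, Y}

Recall MB(v) = parents ∪ children ∪ spouses, where spouses are the other parents of v's children.
Ch(F) = {E, N, P, U, X}.
F's parents: T, Y.
Other parents of F's children:
  N also has parents C, R.
  parents(U) \ {F} = {T, W}.
  X also has parents C, N, R, T, U, W.
  E's other parents are T, X.
  P also has parents R, T, W, Y.
Union: {T, Y} ∪ {E, N, P, U, X} ∪ {C, N, R, T, U, W, X, Y} = {C, E, N, P, R, T, U, W, X, Y}.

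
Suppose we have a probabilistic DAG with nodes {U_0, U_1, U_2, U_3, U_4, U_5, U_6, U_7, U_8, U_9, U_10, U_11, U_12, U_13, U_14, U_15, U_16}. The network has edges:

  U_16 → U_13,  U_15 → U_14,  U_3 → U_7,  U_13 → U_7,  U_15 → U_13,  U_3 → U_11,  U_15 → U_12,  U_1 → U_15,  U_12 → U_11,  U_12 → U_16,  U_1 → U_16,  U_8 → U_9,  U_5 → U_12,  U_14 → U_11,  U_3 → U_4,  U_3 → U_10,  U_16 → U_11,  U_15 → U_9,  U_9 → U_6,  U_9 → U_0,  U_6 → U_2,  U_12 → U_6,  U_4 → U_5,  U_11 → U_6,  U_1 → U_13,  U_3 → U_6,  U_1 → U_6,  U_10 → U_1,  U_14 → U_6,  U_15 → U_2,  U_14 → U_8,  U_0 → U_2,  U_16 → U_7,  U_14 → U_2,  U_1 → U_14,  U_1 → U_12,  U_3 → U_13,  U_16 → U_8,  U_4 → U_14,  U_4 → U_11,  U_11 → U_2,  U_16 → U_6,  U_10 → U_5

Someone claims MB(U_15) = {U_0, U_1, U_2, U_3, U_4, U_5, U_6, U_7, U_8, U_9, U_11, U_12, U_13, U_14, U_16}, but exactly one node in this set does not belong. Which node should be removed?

The Markov blanket of a node is its parents, its children, and the other parents of its children.
U_15 has parent U_1.
U_15 has children U_2, U_9, U_12, U_13, U_14.
Other parents of U_15's children:
  U_12's other parents are U_1, U_5.
  U_14 also has parents U_1, U_4.
  parents(U_9) \ {U_15} = {U_8}.
  U_13 also has parents U_1, U_3, U_16.
  U_2 also has parents U_0, U_6, U_11, U_14.
MB(U_15) = {U_0, U_1, U_2, U_3, U_4, U_5, U_6, U_8, U_9, U_11, U_12, U_13, U_14, U_16}.
U_7 is neither a parent, child, nor co-parent of U_15, so it does not belong.

U_7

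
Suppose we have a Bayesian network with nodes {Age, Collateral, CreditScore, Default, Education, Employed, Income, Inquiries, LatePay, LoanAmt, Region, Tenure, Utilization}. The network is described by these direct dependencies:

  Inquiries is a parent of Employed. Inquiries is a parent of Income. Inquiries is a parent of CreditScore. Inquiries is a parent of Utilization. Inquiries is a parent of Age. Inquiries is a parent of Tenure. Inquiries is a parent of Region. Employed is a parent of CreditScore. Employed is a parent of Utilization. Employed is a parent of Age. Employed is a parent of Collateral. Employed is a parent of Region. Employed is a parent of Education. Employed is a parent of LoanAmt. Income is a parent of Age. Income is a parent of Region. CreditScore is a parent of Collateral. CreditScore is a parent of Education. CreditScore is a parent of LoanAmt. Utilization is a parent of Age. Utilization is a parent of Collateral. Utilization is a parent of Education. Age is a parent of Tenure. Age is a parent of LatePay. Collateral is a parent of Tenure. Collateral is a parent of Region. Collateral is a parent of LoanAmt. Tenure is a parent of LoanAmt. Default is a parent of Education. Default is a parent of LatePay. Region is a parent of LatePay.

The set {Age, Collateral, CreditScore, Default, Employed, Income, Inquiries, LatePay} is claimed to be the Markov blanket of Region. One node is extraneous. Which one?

CreditScore

A node's Markov blanket = Pa ∪ Ch ∪ (parents of Ch other than the node itself).
Region has parents Collateral, Employed, Income, Inquiries.
Ch(Region) = {LatePay}.
Other parents of Region's children:
  parents(LatePay) \ {Region} = {Age, Default}.
MB(Region) = {Age, Collateral, Default, Employed, Income, Inquiries, LatePay}.
CreditScore is neither a parent, child, nor co-parent of Region, so it does not belong.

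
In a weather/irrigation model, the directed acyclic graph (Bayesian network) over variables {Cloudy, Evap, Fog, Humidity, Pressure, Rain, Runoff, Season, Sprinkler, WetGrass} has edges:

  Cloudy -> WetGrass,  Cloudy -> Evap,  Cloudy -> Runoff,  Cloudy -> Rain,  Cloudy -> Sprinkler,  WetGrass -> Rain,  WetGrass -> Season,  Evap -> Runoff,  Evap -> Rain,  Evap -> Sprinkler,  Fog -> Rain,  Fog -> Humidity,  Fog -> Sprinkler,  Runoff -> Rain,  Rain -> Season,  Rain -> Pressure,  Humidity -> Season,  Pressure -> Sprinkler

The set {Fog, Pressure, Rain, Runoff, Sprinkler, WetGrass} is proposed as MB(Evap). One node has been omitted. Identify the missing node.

Evap has parent Cloudy.
Evap has children Rain, Runoff, Sprinkler.
Parents of each child, excluding Evap:
  Runoff also has parent Cloudy.
  Rain's other parents are Cloudy, Fog, Runoff, WetGrass.
  parents(Sprinkler) \ {Evap} = {Cloudy, Fog, Pressure}.
MB(Evap) = {Cloudy, Fog, Pressure, Rain, Runoff, Sprinkler, WetGrass}.
Comparing with the claimed set, Cloudy is missing.

Cloudy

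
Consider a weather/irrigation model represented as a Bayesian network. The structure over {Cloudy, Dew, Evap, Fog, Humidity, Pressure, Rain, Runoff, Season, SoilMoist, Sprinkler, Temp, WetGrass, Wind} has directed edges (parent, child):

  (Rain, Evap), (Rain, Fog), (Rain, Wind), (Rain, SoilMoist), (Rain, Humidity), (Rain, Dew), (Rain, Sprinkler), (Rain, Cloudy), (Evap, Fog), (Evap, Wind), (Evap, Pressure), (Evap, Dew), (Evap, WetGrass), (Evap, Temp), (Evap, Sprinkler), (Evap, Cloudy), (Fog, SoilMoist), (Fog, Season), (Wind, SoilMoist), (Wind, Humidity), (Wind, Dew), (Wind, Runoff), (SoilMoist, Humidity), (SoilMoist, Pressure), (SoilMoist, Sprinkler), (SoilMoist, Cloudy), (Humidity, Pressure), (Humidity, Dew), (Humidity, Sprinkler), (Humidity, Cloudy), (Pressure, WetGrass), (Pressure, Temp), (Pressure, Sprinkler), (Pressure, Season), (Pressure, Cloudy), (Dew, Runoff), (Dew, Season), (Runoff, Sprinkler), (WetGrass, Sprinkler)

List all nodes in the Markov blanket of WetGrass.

The Markov blanket of a node is its parents, its children, and the other parents of its children.
WetGrass has parents Evap, Pressure.
Ch(WetGrass) = {Sprinkler}.
Co-parents of WetGrass (other parents of its children):
  Sprinkler: Evap, Humidity, Pressure, Rain, Runoff, SoilMoist
Union: {Evap, Pressure} ∪ {Sprinkler} ∪ {Evap, Humidity, Pressure, Rain, Runoff, SoilMoist} = {Evap, Humidity, Pressure, Rain, Runoff, SoilMoist, Sprinkler}.

{Evap, Humidity, Pressure, Rain, Runoff, SoilMoist, Sprinkler}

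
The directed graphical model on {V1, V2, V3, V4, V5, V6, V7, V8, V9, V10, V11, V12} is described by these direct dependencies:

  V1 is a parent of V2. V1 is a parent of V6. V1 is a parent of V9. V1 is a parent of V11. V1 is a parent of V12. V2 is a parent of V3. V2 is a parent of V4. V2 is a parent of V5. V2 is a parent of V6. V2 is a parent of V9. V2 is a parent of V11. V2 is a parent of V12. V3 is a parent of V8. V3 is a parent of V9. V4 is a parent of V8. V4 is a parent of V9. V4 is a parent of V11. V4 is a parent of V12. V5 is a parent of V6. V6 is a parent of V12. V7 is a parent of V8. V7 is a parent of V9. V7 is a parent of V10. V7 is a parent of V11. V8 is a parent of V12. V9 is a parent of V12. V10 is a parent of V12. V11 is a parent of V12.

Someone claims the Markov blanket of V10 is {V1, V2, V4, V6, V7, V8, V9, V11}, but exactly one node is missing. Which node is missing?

V12

By definition, MB(V10) is built from V10's parents, V10's children, and the co-parents of V10.
Ch(V10) = {V12}.
V10's parents: V7.
For each child, the remaining parents (spouses of V10):
  parents(V12) \ {V10} = {V1, V2, V4, V6, V8, V9, V11}.
MB(V10) = {V1, V2, V4, V6, V7, V8, V9, V11, V12}.
Comparing with the claimed set, V12 is missing.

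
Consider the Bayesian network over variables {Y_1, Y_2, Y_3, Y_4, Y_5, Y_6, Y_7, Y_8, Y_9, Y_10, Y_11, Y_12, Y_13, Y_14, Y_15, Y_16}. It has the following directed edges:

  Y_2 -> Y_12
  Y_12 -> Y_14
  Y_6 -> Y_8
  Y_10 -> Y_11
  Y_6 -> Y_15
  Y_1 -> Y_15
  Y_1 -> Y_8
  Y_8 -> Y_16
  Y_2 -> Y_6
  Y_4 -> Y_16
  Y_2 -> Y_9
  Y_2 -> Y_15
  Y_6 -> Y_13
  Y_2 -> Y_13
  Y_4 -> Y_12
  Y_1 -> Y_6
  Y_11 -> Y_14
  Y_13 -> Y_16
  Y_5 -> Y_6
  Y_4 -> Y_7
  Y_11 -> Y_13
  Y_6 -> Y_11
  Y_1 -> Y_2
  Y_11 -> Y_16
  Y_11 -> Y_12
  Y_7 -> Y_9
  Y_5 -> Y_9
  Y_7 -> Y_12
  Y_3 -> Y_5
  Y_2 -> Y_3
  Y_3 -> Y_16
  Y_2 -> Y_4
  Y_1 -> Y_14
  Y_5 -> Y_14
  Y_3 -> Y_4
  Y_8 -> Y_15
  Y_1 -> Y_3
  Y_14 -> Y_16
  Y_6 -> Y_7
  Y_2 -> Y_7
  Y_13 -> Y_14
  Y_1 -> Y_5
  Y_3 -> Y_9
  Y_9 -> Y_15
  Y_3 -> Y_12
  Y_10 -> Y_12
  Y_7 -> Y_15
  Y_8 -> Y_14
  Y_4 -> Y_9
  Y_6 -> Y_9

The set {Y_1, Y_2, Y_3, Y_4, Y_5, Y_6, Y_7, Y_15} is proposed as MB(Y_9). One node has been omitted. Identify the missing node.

Y_8

A node's Markov blanket = Pa ∪ Ch ∪ (parents of Ch other than the node itself).
Y_9 has child Y_15.
Y_9's parents: Y_2, Y_3, Y_4, Y_5, Y_6, Y_7.
Parents of each child, excluding Y_9:
  parents(Y_15) \ {Y_9} = {Y_1, Y_2, Y_6, Y_7, Y_8}.
MB(Y_9) = {Y_1, Y_2, Y_3, Y_4, Y_5, Y_6, Y_7, Y_8, Y_15}.
Comparing with the claimed set, Y_8 is missing.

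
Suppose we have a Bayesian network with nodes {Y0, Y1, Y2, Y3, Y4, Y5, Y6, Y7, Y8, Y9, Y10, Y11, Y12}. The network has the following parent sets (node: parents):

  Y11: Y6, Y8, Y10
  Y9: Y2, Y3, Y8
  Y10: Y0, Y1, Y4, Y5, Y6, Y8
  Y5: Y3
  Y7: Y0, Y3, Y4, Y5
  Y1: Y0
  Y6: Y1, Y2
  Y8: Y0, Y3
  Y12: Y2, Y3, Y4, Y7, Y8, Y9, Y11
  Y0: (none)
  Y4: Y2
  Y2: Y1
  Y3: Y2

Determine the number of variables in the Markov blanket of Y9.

7

Children of Y9: Y12.
Y9's parents: Y2, Y3, Y8.
Parents of each child, excluding Y9:
  Y12: Y2, Y3, Y4, Y7, Y8, Y11
MB(Y9) = {Y2, Y3, Y4, Y7, Y8, Y11, Y12}, which has 7 nodes.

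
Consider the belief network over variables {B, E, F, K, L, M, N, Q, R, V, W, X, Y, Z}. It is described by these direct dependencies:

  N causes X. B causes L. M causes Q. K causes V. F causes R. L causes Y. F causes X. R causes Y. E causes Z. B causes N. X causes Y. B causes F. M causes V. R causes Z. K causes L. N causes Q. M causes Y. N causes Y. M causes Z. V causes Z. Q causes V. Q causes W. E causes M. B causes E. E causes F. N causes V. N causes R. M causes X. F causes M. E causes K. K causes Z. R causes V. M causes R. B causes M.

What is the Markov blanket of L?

The Markov blanket of a node is its parents, its children, and the other parents of its children.
Parents of L: B, K.
L's children: Y.
Parents of each child, excluding L:
  parents(Y) \ {L} = {M, N, R, X}.
Taking the union gives {B, K, M, N, R, X, Y}.

{B, K, M, N, R, X, Y}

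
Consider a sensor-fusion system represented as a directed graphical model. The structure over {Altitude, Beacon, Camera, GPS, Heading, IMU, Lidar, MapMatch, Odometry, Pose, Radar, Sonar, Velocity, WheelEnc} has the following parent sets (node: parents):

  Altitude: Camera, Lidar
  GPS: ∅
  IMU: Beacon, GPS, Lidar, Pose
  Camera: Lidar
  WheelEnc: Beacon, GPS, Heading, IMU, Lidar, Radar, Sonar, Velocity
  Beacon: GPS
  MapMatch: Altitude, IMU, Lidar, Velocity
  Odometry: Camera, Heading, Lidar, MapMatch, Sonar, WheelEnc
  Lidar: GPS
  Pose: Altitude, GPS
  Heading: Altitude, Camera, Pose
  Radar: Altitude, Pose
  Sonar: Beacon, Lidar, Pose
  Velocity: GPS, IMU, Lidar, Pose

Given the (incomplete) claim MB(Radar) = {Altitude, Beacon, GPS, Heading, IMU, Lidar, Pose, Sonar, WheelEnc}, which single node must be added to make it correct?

Recall MB(v) = parents ∪ children ∪ spouses, where spouses are the other parents of v's children.
Radar's parents: Altitude, Pose.
Children of Radar: WheelEnc.
Co-parents of Radar (other parents of its children):
  WheelEnc's other parents are Beacon, GPS, Heading, IMU, Lidar, Sonar, Velocity.
MB(Radar) = {Altitude, Beacon, GPS, Heading, IMU, Lidar, Pose, Sonar, Velocity, WheelEnc}.
Comparing with the claimed set, Velocity is missing.

Velocity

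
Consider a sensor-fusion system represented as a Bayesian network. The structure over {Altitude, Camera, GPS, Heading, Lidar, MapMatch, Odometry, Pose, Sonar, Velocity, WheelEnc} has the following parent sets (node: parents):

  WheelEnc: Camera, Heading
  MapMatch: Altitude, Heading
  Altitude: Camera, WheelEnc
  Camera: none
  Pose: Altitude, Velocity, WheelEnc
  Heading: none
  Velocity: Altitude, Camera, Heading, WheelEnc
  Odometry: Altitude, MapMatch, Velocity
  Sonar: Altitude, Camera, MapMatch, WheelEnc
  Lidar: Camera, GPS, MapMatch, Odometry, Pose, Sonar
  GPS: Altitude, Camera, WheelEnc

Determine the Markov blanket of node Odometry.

{Altitude, Camera, GPS, Lidar, MapMatch, Pose, Sonar, Velocity}

Parents of Odometry: Altitude, MapMatch, Velocity.
Odometry has child Lidar.
For each child, the remaining parents (spouses of Odometry):
  parents(Lidar) \ {Odometry} = {Camera, GPS, MapMatch, Pose, Sonar}.
Union: {Altitude, MapMatch, Velocity} ∪ {Lidar} ∪ {Camera, GPS, MapMatch, Pose, Sonar} = {Altitude, Camera, GPS, Lidar, MapMatch, Pose, Sonar, Velocity}.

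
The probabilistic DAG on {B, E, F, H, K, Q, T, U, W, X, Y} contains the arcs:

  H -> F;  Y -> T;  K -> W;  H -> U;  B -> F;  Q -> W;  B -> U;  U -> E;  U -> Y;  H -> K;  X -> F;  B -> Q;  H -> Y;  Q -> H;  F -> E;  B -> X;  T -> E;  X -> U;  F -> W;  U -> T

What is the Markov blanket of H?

H's children: F, K, U, Y.
H has parent Q.
Other parents of H's children:
  U also has parents B, X.
  Y's other parent is U.
  K: no additional parents.
  parents(F) \ {H} = {B, X}.
Union: {Q} ∪ {F, K, U, Y} ∪ {B, U, X} = {B, F, K, Q, U, X, Y}.

{B, F, K, Q, U, X, Y}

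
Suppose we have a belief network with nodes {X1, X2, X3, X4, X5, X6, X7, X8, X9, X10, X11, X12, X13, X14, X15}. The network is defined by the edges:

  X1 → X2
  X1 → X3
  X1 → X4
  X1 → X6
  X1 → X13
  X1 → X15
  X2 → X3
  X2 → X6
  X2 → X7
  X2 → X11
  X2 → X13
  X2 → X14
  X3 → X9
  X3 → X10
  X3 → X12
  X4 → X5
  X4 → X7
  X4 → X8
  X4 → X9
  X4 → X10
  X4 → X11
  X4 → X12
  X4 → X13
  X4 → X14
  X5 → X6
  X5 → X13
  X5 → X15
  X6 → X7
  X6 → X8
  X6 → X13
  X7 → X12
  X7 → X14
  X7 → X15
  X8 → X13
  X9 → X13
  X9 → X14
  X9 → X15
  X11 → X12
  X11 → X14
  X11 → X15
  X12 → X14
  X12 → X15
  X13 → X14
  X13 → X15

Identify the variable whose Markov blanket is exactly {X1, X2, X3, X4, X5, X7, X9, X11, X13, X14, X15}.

X12

The target node must have every member of {X1, X2, X3, X4, X5, X7, X9, X11, X13, X14, X15} as a parent, child, or co-parent, and no others.
Parents of X12: X3, X4, X7, X11; children: X14, X15; co-parents: X1, X2, X4, X5, X7, X9, X11, X13.
These exactly cover the given set, so the node is X12.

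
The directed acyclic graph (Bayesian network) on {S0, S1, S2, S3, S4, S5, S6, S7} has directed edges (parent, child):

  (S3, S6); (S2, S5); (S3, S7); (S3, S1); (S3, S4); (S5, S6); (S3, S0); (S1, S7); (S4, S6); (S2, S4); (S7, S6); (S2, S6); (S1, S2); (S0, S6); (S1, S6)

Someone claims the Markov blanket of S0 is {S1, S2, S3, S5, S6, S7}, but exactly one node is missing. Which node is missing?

S4

Recall MB(v) = parents ∪ children ∪ spouses, where spouses are the other parents of v's children.
Children of S0: S6.
S0 has parent S3.
Other parents of S0's children:
  S6's other parents are S1, S2, S3, S4, S5, S7.
MB(S0) = {S1, S2, S3, S4, S5, S6, S7}.
Comparing with the claimed set, S4 is missing.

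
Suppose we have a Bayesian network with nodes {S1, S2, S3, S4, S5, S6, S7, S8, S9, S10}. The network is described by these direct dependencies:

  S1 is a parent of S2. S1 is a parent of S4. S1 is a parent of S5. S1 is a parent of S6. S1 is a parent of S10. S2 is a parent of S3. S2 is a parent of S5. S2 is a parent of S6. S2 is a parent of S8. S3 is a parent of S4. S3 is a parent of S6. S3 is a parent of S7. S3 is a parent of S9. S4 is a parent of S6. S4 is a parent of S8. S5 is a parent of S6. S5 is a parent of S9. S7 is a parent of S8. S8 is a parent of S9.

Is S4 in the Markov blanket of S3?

Yes

S4 is a child of S3.
So S4 ∈ MB(S3).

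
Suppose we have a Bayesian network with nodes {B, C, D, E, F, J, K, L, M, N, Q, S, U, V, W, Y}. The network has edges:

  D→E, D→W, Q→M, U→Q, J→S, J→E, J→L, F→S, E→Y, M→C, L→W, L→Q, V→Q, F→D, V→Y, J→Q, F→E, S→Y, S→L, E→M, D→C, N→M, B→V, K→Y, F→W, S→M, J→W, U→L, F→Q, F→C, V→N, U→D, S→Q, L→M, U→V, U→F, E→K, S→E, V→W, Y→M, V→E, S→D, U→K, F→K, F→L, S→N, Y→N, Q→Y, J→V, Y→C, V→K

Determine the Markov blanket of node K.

{E, F, Q, S, U, V, Y}

A node's Markov blanket = Pa ∪ Ch ∪ (parents of Ch other than the node itself).
Parents of K: E, F, U, V.
K has child Y.
Other parents of K's children:
  parents(Y) \ {K} = {E, Q, S, V}.
Taking the union gives {E, F, Q, S, U, V, Y}.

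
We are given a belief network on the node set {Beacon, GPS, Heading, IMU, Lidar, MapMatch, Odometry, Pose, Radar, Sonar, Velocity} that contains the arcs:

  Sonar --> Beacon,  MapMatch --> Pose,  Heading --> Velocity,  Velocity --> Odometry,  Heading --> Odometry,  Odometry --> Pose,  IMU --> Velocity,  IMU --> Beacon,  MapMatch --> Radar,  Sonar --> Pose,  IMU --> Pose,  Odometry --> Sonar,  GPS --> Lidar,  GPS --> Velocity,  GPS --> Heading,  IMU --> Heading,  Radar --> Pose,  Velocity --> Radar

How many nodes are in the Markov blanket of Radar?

6

A node's Markov blanket = Pa ∪ Ch ∪ (parents of Ch other than the node itself).
Radar has parents MapMatch, Velocity.
Radar's children: Pose.
Other parents of Radar's children:
  Pose also has parents IMU, MapMatch, Odometry, Sonar.
MB(Radar) = {IMU, MapMatch, Odometry, Pose, Sonar, Velocity}, which has 6 nodes.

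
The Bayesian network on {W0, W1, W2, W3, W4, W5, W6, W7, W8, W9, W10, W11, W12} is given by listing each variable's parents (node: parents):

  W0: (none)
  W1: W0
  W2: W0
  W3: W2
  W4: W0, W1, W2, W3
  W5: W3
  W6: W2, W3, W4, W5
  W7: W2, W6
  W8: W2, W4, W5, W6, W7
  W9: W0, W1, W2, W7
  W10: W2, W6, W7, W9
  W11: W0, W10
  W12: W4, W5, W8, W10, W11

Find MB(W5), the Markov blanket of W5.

{W2, W3, W4, W6, W7, W8, W10, W11, W12}

The Markov blanket of a node is its parents, its children, and the other parents of its children.
W5's parents: W3.
W5 has children W6, W8, W12.
Co-parents of W5 (other parents of its children):
  parents(W6) \ {W5} = {W2, W3, W4}.
  W8 also has parents W2, W4, W6, W7.
  parents(W12) \ {W5} = {W4, W8, W10, W11}.
Union: {W3} ∪ {W6, W8, W12} ∪ {W2, W3, W4, W6, W7, W8, W10, W11} = {W2, W3, W4, W6, W7, W8, W10, W11, W12}.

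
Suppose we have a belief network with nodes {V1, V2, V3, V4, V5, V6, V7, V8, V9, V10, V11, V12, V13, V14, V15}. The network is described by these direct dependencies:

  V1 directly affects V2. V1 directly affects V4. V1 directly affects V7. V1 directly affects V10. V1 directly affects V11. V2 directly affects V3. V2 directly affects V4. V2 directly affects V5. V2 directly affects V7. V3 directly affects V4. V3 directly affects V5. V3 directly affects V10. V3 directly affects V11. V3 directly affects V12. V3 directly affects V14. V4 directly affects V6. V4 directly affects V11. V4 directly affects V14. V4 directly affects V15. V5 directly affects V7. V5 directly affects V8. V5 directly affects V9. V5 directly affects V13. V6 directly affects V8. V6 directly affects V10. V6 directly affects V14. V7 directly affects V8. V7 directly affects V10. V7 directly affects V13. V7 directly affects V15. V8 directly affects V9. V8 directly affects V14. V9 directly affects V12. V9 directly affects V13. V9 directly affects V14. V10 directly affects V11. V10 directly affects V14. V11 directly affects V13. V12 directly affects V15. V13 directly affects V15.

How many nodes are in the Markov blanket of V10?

9

V10 has children V11, V14.
V10 has parents V1, V3, V6, V7.
Co-parents of V10 (other parents of its children):
  V11's other parents are V1, V3, V4.
  V14's other parents are V3, V4, V6, V8, V9.
MB(V10) = {V1, V3, V4, V6, V7, V8, V9, V11, V14}, which has 9 nodes.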